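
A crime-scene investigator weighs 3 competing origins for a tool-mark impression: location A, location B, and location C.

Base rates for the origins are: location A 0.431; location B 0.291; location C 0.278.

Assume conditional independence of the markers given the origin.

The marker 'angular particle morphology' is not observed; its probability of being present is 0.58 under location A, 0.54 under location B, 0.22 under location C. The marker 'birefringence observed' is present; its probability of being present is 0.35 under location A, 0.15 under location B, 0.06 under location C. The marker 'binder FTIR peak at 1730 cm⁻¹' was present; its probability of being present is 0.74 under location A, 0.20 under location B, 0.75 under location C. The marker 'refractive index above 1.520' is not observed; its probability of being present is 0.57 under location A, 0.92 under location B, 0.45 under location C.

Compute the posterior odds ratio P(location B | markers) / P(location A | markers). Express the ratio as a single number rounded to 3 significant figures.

0.0159

Unnormalized posterior weight (prior times the marker likelihoods) for each of the two hypotheses (using 1 − P(present | H) for each absent marker):
  location B: 0.291 × (1 − 0.54) × 0.15 × 0.20 × (1 − 0.92) = 0.00032126
  location A: 0.431 × (1 − 0.58) × 0.35 × 0.74 × (1 − 0.57) = 0.02016
Posterior odds = 0.00032126 / 0.02016 ≈ 0.0159.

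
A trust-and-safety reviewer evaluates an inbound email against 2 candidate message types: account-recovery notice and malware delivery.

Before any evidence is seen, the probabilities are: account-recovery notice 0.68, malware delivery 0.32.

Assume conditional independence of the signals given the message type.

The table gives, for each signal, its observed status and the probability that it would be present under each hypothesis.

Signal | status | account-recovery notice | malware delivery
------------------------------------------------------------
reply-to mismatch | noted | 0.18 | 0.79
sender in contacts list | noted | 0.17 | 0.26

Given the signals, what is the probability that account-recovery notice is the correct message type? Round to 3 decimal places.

For each hypothesis, the unnormalized posterior weight is prior × product of the signal likelihoods:
  account-recovery notice: 0.68 × 0.18 × 0.17 = 0.020808
  malware delivery: 0.32 × 0.79 × 0.26 = 0.065728
Normalizing constant Z = 0.020808 + 0.065728 = 0.086536.
P(account-recovery notice | evidence) = 0.020808 / 0.086536 ≈ 0.240.

0.240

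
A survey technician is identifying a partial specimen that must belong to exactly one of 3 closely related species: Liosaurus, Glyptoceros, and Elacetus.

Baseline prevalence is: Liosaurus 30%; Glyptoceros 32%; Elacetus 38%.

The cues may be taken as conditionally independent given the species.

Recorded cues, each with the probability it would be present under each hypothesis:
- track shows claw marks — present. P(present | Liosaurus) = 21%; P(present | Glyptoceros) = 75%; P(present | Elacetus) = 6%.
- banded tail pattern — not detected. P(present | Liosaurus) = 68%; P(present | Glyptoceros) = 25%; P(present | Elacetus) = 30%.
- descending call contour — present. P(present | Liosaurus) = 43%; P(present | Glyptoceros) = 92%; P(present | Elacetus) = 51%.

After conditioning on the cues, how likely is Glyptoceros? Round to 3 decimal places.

Multiply each prior by the joint likelihood of the cue pattern (using 1 − P(present | H) for each absent cue):
  Liosaurus: 0.30 × 0.21 × (1 − 0.68) × 0.43 = 0.0086688
  Glyptoceros: 0.32 × 0.75 × (1 − 0.25) × 0.92 = 0.1656
  Elacetus: 0.38 × 0.06 × (1 − 0.30) × 0.51 = 0.0081396
Normalizing constant Z = 0.0086688 + 0.1656 + 0.0081396 = 0.18241.
P(Glyptoceros | evidence) = 0.1656 / 0.18241 ≈ 0.908.

0.908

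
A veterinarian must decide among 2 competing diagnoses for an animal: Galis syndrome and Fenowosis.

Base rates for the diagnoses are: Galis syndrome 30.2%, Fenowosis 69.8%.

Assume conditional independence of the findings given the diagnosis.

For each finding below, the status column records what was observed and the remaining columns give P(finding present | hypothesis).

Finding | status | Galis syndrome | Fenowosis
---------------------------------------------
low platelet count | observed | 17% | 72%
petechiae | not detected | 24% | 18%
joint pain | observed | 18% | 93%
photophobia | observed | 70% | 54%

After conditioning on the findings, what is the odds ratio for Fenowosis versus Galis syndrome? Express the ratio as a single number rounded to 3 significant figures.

42.1

The normalizing constant cancels in an odds ratio, so compute prior × likelihood for the two hypotheses only (using 1 − P(present | H) for each absent finding):
  Fenowosis: 0.698 × 0.72 × (1 − 0.18) × 0.93 × 0.54 = 0.20696
  Galis syndrome: 0.302 × 0.17 × (1 − 0.24) × 0.18 × 0.70 = 0.0049163
Odds(Fenowosis : Galis syndrome) = 0.20696 / 0.0049163 ≈ 42.1.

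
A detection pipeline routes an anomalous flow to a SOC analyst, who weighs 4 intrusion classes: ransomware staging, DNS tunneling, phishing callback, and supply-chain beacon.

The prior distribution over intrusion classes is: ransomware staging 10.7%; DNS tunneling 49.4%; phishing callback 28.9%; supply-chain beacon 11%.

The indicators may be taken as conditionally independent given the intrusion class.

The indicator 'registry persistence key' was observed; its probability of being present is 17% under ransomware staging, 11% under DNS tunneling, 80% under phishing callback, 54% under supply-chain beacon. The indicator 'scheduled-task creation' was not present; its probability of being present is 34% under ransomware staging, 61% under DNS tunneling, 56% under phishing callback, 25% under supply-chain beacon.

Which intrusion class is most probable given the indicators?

For each hypothesis, the unnormalized posterior weight is prior × product of the indicator likelihoods (using 1 − P(present | H) for each absent indicator):
  ransomware staging: 0.107 × 0.17 × (1 − 0.34) = 0.012005
  DNS tunneling: 0.494 × 0.11 × (1 − 0.61) = 0.021193
  phishing callback: 0.289 × 0.80 × (1 − 0.56) = 0.10173
  supply-chain beacon: 0.110 × 0.54 × (1 − 0.25) = 0.04455
The unnormalized weights sum to 0.17948.
P(ransomware staging | evidence) ≈ 0.012005 / 0.17948 ≈ 0.067
P(DNS tunneling | evidence) ≈ 0.021193 / 0.17948 ≈ 0.118
P(phishing callback | evidence) ≈ 0.10173 / 0.17948 ≈ 0.567
P(supply-chain beacon | evidence) ≈ 0.04455 / 0.17948 ≈ 0.248
The largest is 0.567, so phishing callback is most probable.

phishing callback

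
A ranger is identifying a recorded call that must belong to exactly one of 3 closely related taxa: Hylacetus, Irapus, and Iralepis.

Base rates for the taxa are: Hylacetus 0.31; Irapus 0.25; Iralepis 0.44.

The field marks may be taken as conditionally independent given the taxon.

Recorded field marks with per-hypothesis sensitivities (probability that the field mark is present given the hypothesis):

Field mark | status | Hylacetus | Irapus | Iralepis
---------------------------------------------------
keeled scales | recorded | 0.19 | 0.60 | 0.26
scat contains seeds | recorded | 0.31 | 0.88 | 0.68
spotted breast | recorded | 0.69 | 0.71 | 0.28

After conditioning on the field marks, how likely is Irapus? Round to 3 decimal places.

Multiply each prior by the joint likelihood of the field mark pattern:
  Hylacetus: 0.31 × 0.19 × 0.31 × 0.69 = 0.012599
  Irapus: 0.25 × 0.60 × 0.88 × 0.71 = 0.09372
  Iralepis: 0.44 × 0.26 × 0.68 × 0.28 = 0.021782
The unnormalized weights sum to 0.1281.
P(Irapus | evidence) = 0.09372 / 0.1281 ≈ 0.732.

0.732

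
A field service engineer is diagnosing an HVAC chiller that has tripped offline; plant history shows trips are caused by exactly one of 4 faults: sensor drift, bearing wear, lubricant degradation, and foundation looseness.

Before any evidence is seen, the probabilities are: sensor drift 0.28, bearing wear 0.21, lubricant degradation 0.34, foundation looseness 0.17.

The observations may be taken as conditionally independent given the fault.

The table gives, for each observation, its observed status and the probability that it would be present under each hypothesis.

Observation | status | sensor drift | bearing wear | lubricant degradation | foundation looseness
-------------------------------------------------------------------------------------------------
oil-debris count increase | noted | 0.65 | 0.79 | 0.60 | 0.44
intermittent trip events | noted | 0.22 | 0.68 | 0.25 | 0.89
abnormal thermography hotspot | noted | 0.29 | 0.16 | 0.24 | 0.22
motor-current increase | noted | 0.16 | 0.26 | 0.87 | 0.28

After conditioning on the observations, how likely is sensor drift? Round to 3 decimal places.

Multiply each prior by the joint likelihood of the evidence pattern:
  sensor drift: 0.28 × 0.65 × 0.22 × 0.29 × 0.16 = 0.0018579
  bearing wear: 0.21 × 0.79 × 0.68 × 0.16 × 0.26 = 0.004693
  lubricant degradation: 0.34 × 0.60 × 0.25 × 0.24 × 0.87 = 0.010649
  foundation looseness: 0.17 × 0.44 × 0.89 × 0.22 × 0.28 = 0.0041008
Normalizing constant Z = 0.0018579 + 0.004693 + 0.010649 + 0.0041008 = 0.0213.
P(sensor drift | evidence) = 0.0018579 / 0.0213 ≈ 0.087.

0.087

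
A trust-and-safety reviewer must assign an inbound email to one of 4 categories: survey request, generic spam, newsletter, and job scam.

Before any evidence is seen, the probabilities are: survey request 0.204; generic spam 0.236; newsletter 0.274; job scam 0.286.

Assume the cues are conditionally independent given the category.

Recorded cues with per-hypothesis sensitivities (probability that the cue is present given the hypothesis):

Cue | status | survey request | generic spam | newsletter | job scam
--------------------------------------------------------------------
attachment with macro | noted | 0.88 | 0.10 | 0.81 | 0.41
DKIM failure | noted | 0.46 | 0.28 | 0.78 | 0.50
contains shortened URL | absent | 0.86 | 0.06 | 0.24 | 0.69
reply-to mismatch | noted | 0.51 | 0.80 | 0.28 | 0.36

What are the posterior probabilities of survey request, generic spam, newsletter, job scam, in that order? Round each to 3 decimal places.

0.109, 0.092, 0.679, 0.121

Multiply each prior by the joint likelihood of the cue pattern (using 1 − P(present | H) for each absent cue):
  survey request: 0.204 × 0.88 × 0.46 × (1 − 0.86) × 0.51 = 0.0058962
  generic spam: 0.236 × 0.10 × 0.28 × (1 − 0.06) × 0.80 = 0.0049692
  newsletter: 0.274 × 0.81 × 0.78 × (1 − 0.24) × 0.28 = 0.036838
  job scam: 0.286 × 0.41 × 0.50 × (1 − 0.69) × 0.36 = 0.0065431
The unnormalized weights sum to 0.054247.
P(survey request | evidence) = 0.0058962 / 0.054247 ≈ 0.109
P(generic spam | evidence) = 0.0049692 / 0.054247 ≈ 0.092
P(newsletter | evidence) = 0.036838 / 0.054247 ≈ 0.679
P(job scam | evidence) = 0.0065431 / 0.054247 ≈ 0.121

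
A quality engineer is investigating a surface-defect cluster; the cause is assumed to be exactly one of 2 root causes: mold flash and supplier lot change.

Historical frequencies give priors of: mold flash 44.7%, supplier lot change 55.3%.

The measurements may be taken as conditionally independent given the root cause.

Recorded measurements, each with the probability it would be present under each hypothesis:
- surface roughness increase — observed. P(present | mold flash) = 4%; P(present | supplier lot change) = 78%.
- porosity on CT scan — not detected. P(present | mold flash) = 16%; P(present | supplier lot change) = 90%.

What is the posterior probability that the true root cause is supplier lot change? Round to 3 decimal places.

0.742

By Bayes' rule with conditional independence, the unnormalized weight for each hypothesis is prior × ∏ likelihoods (using 1 − P(present | H) for each absent measurement):
  mold flash: 0.447 × 0.04 × (1 − 0.16) = 0.015019
  supplier lot change: 0.553 × 0.78 × (1 − 0.90) = 0.043134
The unnormalized weights sum to 0.058153.
P(supplier lot change | evidence) = 0.043134 / 0.058153 ≈ 0.742.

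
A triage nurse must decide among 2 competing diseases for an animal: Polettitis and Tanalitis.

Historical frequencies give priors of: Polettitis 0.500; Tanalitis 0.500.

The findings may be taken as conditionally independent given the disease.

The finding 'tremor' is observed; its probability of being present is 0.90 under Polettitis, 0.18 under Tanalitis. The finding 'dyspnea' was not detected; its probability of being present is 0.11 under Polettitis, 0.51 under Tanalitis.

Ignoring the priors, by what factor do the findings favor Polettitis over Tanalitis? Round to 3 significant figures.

Joint likelihood of the evidence pattern under each hypothesis (using 1 − P(present | H) for each absent finding):
  Polettitis: 0.90 × (1 − 0.11) = 0.801
  Tanalitis: 0.18 × (1 − 0.51) = 0.0882
Bayes factor = 0.801 / 0.0882 ≈ 9.08

9.08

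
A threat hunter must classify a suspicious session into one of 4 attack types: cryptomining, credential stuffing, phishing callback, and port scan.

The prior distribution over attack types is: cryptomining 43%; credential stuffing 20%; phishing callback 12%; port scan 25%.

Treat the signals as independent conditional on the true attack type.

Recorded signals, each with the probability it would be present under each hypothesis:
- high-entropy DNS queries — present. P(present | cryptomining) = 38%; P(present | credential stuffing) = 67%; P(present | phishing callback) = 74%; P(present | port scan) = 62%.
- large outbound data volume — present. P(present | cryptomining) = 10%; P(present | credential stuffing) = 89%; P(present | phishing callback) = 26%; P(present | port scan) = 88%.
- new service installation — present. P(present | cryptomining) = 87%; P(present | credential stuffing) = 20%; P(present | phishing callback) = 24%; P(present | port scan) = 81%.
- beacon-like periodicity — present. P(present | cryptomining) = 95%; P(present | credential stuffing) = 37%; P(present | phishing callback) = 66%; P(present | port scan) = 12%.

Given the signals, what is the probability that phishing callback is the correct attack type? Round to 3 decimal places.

0.093

By Bayes' rule with conditional independence, the unnormalized weight for each hypothesis is prior × ∏ likelihoods:
  cryptomining: 0.43 × 0.38 × 0.10 × 0.87 × 0.95 = 0.013505
  credential stuffing: 0.20 × 0.67 × 0.89 × 0.20 × 0.37 = 0.0088252
  phishing callback: 0.12 × 0.74 × 0.26 × 0.24 × 0.66 = 0.0036571
  port scan: 0.25 × 0.62 × 0.88 × 0.81 × 0.12 = 0.013258
Normalizing constant Z = 0.013505 + 0.0088252 + 0.0036571 + 0.013258 = 0.039245.
P(phishing callback | evidence) = 0.0036571 / 0.039245 ≈ 0.093.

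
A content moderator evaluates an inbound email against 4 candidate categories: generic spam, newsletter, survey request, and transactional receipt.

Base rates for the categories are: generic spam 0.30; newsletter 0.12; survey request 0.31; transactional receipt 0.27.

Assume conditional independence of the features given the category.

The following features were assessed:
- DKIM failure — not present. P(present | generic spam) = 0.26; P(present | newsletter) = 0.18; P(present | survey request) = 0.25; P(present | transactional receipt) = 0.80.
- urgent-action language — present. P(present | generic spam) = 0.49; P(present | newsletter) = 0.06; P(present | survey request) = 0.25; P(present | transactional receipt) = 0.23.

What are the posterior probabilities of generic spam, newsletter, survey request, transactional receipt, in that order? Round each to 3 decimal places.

0.587, 0.032, 0.314, 0.067

By Bayes' rule with conditional independence, the unnormalized weight for each hypothesis is prior × ∏ likelihoods (using 1 − P(present | H) for each absent feature):
  generic spam: 0.30 × (1 − 0.26) × 0.49 = 0.10878
  newsletter: 0.12 × (1 − 0.18) × 0.06 = 0.005904
  survey request: 0.31 × (1 − 0.25) × 0.25 = 0.058125
  transactional receipt: 0.27 × (1 − 0.80) × 0.23 = 0.01242
The unnormalized weights sum to 0.18523.
P(generic spam | evidence) = 0.10878 / 0.18523 ≈ 0.587
P(newsletter | evidence) = 0.005904 / 0.18523 ≈ 0.032
P(survey request | evidence) = 0.058125 / 0.18523 ≈ 0.314
P(transactional receipt | evidence) = 0.01242 / 0.18523 ≈ 0.067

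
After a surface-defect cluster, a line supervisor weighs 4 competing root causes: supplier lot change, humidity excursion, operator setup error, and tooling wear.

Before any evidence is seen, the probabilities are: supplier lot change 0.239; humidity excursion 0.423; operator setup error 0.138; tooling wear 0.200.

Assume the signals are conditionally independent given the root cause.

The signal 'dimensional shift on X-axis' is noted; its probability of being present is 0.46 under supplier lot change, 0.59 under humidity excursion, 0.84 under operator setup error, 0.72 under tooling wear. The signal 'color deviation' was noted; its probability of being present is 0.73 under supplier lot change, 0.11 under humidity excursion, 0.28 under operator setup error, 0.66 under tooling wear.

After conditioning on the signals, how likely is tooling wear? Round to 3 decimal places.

By Bayes' rule with conditional independence, the unnormalized weight for each hypothesis is prior × ∏ likelihoods:
  supplier lot change: 0.239 × 0.46 × 0.73 = 0.080256
  humidity excursion: 0.423 × 0.59 × 0.11 = 0.027453
  operator setup error: 0.138 × 0.84 × 0.28 = 0.032458
  tooling wear: 0.200 × 0.72 × 0.66 = 0.09504
Marginal likelihood of the evidence = 0.23521.
P(tooling wear | evidence) = 0.09504 / 0.23521 ≈ 0.404.

0.404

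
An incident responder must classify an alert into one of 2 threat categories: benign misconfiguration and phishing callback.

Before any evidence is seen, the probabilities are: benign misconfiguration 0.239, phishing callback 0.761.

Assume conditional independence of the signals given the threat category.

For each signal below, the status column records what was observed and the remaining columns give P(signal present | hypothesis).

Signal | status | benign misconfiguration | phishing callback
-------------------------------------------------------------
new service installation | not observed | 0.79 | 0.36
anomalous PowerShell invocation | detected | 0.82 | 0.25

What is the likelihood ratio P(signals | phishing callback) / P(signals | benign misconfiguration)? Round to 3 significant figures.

Joint likelihood of the signal pattern under each hypothesis (using 1 − P(present | H) for each absent signal):
  phishing callback: (1 − 0.36) × 0.25 = 0.16
  benign misconfiguration: (1 − 0.79) × 0.82 = 0.1722
Bayes factor = 0.16 / 0.1722 ≈ 0.929

0.929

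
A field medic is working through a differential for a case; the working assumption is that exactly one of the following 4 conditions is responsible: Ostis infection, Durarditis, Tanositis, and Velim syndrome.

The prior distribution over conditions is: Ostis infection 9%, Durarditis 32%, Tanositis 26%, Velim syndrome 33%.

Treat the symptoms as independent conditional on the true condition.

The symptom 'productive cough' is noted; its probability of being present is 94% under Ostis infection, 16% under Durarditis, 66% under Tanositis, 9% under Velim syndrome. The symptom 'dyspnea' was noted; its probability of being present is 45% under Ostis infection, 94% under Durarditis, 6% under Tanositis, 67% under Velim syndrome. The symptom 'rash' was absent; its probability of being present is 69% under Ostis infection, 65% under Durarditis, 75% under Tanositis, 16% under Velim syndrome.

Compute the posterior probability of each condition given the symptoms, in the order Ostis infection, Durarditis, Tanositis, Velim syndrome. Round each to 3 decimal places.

For each hypothesis, the unnormalized posterior weight is prior × product of the symptom likelihoods (using 1 − P(present | H) for each absent symptom):
  Ostis infection: 0.09 × 0.94 × 0.45 × (1 − 0.69) = 0.011802
  Durarditis: 0.32 × 0.16 × 0.94 × (1 − 0.65) = 0.016845
  Tanositis: 0.26 × 0.66 × 0.06 × (1 − 0.75) = 0.002574
  Velim syndrome: 0.33 × 0.09 × 0.67 × (1 − 0.16) = 0.016715
Normalizing constant Z = 0.011802 + 0.016845 + 0.002574 + 0.016715 = 0.047936.
P(Ostis infection | evidence) = 0.011802 / 0.047936 ≈ 0.246
P(Durarditis | evidence) = 0.016845 / 0.047936 ≈ 0.351
P(Tanositis | evidence) = 0.002574 / 0.047936 ≈ 0.054
P(Velim syndrome | evidence) = 0.016715 / 0.047936 ≈ 0.349

0.246, 0.351, 0.054, 0.349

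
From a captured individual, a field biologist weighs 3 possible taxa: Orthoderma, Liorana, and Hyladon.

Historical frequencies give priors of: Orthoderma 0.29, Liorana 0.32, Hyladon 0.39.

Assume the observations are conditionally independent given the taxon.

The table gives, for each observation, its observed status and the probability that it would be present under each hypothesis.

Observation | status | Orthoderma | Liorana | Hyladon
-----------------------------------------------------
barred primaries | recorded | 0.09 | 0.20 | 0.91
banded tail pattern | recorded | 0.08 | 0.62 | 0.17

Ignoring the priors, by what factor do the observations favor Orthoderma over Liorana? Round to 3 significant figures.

The Bayes factor is the ratio of the joint likelihoods of the evidence pattern under the two hypotheses.
  Orthoderma: 0.09 × 0.08 = 0.0072
  Liorana: 0.20 × 0.62 = 0.124
Bayes factor = 0.0072 / 0.124 ≈ 0.0581

0.0581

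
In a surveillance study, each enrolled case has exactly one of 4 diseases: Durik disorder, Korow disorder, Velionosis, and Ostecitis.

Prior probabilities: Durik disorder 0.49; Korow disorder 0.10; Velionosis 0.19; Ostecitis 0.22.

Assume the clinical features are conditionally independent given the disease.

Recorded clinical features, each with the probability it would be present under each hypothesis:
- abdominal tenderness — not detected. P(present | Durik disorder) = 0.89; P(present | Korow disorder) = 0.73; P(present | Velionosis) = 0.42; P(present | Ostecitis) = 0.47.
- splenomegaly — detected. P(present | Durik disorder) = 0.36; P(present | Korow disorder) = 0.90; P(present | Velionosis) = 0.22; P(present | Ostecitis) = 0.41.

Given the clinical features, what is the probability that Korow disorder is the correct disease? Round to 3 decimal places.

0.210

Multiply each prior by the joint likelihood of the clinical feature pattern (using 1 − P(present | H) for each absent clinical feature):
  Durik disorder: 0.49 × (1 − 0.89) × 0.36 = 0.019404
  Korow disorder: 0.10 × (1 − 0.73) × 0.90 = 0.0243
  Velionosis: 0.19 × (1 − 0.42) × 0.22 = 0.024244
  Ostecitis: 0.22 × (1 − 0.47) × 0.41 = 0.047806
Normalizing constant Z = 0.019404 + 0.0243 + 0.024244 + 0.047806 = 0.11575.
P(Korow disorder | evidence) = 0.0243 / 0.11575 ≈ 0.210.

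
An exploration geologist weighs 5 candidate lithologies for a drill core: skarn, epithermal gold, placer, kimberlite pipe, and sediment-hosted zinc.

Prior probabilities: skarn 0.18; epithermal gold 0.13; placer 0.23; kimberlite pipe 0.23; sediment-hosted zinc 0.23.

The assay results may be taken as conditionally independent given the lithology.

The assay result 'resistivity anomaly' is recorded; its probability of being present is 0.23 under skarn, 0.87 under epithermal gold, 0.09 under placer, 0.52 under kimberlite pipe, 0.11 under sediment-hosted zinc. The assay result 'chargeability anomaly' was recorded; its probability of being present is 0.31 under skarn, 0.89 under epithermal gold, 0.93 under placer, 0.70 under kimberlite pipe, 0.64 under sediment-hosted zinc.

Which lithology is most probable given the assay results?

By Bayes' rule with conditional independence, the unnormalized weight for each hypothesis is prior × ∏ likelihoods:
  skarn: 0.18 × 0.23 × 0.31 = 0.012834
  epithermal gold: 0.13 × 0.87 × 0.89 = 0.10066
  placer: 0.23 × 0.09 × 0.93 = 0.019251
  kimberlite pipe: 0.23 × 0.52 × 0.70 = 0.08372
  sediment-hosted zinc: 0.23 × 0.11 × 0.64 = 0.016192
The unnormalized weights sum to 0.23266.
P(skarn | evidence) ≈ 0.012834 / 0.23266 ≈ 0.055
P(epithermal gold | evidence) ≈ 0.10066 / 0.23266 ≈ 0.433
P(placer | evidence) ≈ 0.019251 / 0.23266 ≈ 0.083
P(kimberlite pipe | evidence) ≈ 0.08372 / 0.23266 ≈ 0.360
P(sediment-hosted zinc | evidence) ≈ 0.016192 / 0.23266 ≈ 0.070
The largest is 0.433, so epithermal gold is most probable.

epithermal gold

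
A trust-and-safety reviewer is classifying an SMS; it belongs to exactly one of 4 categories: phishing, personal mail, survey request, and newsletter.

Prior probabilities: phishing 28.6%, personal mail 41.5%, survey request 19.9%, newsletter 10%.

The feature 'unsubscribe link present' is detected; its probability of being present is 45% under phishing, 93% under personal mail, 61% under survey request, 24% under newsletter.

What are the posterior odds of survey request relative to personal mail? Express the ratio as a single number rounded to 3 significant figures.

0.315

The normalizing constant cancels in an odds ratio, so compute prior × likelihood for the two hypotheses only:
  survey request: 0.199 × 0.61 = 0.12139
  personal mail: 0.415 × 0.93 = 0.38595
Posterior odds = 0.12139 / 0.38595 ≈ 0.315.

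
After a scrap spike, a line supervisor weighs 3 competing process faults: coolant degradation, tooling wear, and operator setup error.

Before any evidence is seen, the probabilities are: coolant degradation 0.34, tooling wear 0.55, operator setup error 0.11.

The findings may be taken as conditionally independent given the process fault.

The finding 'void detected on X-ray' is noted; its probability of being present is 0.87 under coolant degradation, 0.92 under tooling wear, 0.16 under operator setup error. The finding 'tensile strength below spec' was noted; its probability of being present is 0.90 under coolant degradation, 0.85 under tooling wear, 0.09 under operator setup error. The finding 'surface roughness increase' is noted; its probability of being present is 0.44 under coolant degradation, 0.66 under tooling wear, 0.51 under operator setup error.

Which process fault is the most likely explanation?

By Bayes' rule with conditional independence, the unnormalized weight for each hypothesis is prior × ∏ likelihoods:
  coolant degradation: 0.34 × 0.87 × 0.90 × 0.44 = 0.11714
  tooling wear: 0.55 × 0.92 × 0.85 × 0.66 = 0.28387
  operator setup error: 0.11 × 0.16 × 0.09 × 0.51 = 0.00080784
Normalizing constant Z = 0.11714 + 0.28387 + 0.00080784 = 0.40181.
P(coolant degradation | evidence) ≈ 0.11714 / 0.40181 ≈ 0.292
P(tooling wear | evidence) ≈ 0.28387 / 0.40181 ≈ 0.706
P(operator setup error | evidence) ≈ 0.00080784 / 0.40181 ≈ 0.002
The largest is 0.706, so tooling wear is most probable.

tooling wear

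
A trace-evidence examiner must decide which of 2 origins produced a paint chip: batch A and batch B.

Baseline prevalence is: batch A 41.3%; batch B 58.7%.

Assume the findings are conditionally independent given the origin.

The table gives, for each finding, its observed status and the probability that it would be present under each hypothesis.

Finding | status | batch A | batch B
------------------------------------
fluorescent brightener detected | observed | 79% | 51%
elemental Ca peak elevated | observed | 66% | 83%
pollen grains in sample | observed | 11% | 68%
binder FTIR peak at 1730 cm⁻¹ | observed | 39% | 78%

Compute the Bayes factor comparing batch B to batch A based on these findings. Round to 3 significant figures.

10.0

Take the product of per-finding likelihoods under each hypothesis, then divide.
  batch B: 0.51 × 0.83 × 0.68 × 0.78 = 0.22452
  batch A: 0.79 × 0.66 × 0.11 × 0.39 = 0.022368
Bayes factor = 0.22452 / 0.022368 ≈ 10.0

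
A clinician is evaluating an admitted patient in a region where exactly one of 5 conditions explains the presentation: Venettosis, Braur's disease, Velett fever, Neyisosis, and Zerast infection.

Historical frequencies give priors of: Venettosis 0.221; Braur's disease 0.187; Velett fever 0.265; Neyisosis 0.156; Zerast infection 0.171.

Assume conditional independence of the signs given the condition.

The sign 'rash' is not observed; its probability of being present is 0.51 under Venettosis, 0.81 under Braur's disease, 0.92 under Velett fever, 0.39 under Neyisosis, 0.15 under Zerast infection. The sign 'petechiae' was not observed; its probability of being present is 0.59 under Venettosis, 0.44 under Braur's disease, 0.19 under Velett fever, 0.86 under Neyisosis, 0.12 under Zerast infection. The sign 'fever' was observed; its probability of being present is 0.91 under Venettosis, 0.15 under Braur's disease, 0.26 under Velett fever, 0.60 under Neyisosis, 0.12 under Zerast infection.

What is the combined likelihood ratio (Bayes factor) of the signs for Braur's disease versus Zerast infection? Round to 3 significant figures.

Joint likelihood of the sign pattern under each hypothesis (using 1 − P(present | H) for each absent sign):
  Braur's disease: (1 − 0.81) × (1 − 0.44) × 0.15 = 0.01596
  Zerast infection: (1 − 0.15) × (1 − 0.12) × 0.12 = 0.08976
Bayes factor = 0.01596 / 0.08976 ≈ 0.178

0.178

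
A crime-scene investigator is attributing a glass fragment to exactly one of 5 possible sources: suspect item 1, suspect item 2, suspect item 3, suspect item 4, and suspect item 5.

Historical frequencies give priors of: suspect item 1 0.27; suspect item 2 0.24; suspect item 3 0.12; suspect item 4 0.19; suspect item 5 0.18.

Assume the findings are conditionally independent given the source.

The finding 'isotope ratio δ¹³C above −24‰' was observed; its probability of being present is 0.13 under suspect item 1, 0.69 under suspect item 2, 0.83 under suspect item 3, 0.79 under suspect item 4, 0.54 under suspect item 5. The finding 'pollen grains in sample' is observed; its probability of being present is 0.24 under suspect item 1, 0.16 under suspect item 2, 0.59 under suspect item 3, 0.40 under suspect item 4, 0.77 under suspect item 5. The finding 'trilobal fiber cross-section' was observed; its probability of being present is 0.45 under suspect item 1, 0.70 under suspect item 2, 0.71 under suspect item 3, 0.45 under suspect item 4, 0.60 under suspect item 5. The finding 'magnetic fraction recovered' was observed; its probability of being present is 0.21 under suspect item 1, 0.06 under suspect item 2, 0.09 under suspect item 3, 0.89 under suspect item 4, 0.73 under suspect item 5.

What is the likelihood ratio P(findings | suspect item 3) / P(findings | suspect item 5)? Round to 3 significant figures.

0.172

Joint likelihood of the evidence pattern under each hypothesis:
  suspect item 3: 0.83 × 0.59 × 0.71 × 0.09 = 0.031292
  suspect item 5: 0.54 × 0.77 × 0.60 × 0.73 = 0.18212
Bayes factor = 0.031292 / 0.18212 ≈ 0.172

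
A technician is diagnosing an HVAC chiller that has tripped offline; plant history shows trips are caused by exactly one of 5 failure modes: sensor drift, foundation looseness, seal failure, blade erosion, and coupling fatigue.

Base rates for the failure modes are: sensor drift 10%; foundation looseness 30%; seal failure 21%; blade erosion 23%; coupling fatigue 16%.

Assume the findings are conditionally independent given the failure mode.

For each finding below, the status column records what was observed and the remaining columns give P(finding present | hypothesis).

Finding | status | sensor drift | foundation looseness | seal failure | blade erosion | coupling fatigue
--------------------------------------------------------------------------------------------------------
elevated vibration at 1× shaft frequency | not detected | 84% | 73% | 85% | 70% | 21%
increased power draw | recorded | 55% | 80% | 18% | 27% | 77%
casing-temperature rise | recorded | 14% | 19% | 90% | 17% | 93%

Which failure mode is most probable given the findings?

Multiply each prior by the joint likelihood of the evidence pattern (using 1 − P(present | H) for each absent finding):
  sensor drift: 0.10 × (1 − 0.84) × 0.55 × 0.14 = 0.001232
  foundation looseness: 0.30 × (1 − 0.73) × 0.80 × 0.19 = 0.012312
  seal failure: 0.21 × (1 − 0.85) × 0.18 × 0.90 = 0.005103
  blade erosion: 0.23 × (1 − 0.70) × 0.27 × 0.17 = 0.0031671
  coupling fatigue: 0.16 × (1 − 0.21) × 0.77 × 0.93 = 0.090515
Normalizing constant Z = 0.001232 + 0.012312 + 0.005103 + 0.0031671 + 0.090515 = 0.11233.
P(sensor drift | evidence) ≈ 0.001232 / 0.11233 ≈ 0.011
P(foundation looseness | evidence) ≈ 0.012312 / 0.11233 ≈ 0.110
P(seal failure | evidence) ≈ 0.005103 / 0.11233 ≈ 0.045
P(blade erosion | evidence) ≈ 0.0031671 / 0.11233 ≈ 0.028
P(coupling fatigue | evidence) ≈ 0.090515 / 0.11233 ≈ 0.806
The largest is 0.806, so coupling fatigue is most probable.

coupling fatigue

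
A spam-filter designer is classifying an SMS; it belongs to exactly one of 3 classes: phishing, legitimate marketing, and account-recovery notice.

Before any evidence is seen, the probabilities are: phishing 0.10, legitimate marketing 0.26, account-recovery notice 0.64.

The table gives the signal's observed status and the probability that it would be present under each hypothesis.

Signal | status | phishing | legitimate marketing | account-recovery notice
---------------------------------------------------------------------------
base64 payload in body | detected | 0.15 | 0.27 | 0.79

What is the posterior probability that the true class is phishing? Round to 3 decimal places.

0.025

For each hypothesis, the unnormalized posterior weight is prior × likelihood:
  phishing: 0.10 × 0.15 = 0.015
  legitimate marketing: 0.26 × 0.27 = 0.0702
  account-recovery notice: 0.64 × 0.79 = 0.5056
The unnormalized weights sum to 0.5908.
P(phishing | evidence) = 0.015 / 0.5908 ≈ 0.025.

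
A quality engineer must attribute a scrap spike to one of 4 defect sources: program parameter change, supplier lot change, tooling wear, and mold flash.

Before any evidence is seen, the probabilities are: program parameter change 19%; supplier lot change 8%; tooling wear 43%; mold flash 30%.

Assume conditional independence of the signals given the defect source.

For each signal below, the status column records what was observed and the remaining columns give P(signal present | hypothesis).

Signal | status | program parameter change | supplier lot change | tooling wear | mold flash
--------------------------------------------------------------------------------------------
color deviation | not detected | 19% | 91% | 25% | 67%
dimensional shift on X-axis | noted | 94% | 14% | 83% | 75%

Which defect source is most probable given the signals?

By Bayes' rule with conditional independence, the unnormalized weight for each hypothesis is prior × ∏ likelihoods (using 1 − P(present | H) for each absent signal):
  program parameter change: 0.19 × (1 − 0.19) × 0.94 = 0.14467
  supplier lot change: 0.08 × (1 − 0.91) × 0.14 = 0.001008
  tooling wear: 0.43 × (1 − 0.25) × 0.83 = 0.26767
  mold flash: 0.30 × (1 − 0.67) × 0.75 = 0.07425
Normalizing constant Z = 0.14467 + 0.001008 + 0.26767 + 0.07425 = 0.4876.
P(program parameter change | evidence) ≈ 0.14467 / 0.4876 ≈ 0.297
P(supplier lot change | evidence) ≈ 0.001008 / 0.4876 ≈ 0.002
P(tooling wear | evidence) ≈ 0.26767 / 0.4876 ≈ 0.549
P(mold flash | evidence) ≈ 0.07425 / 0.4876 ≈ 0.152
The largest is 0.549, so tooling wear is most probable.

tooling wear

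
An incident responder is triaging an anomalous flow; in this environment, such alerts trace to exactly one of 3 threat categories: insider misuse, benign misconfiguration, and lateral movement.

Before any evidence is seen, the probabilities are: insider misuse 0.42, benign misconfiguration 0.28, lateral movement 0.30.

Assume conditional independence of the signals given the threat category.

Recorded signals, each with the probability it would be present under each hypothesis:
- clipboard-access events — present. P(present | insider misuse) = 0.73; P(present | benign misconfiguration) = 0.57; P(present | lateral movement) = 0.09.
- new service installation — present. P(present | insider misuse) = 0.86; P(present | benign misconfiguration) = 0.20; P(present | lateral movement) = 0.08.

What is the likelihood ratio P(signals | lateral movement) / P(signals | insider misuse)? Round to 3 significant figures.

0.0115

Take the product of per-signal likelihoods under each hypothesis, then divide.
  lateral movement: 0.09 × 0.08 = 0.0072
  insider misuse: 0.73 × 0.86 = 0.6278
Bayes factor = 0.0072 / 0.6278 ≈ 0.0115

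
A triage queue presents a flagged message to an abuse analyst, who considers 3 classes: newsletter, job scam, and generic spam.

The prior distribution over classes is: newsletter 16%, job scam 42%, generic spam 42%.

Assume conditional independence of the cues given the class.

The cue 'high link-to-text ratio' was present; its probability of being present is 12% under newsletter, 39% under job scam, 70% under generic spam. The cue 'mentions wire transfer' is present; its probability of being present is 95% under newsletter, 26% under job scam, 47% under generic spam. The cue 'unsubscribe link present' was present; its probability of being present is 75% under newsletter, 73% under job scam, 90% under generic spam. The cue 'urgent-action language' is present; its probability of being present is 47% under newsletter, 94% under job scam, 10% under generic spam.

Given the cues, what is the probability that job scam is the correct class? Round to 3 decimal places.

For each hypothesis, the unnormalized posterior weight is prior × product of the cue likelihoods:
  newsletter: 0.16 × 0.12 × 0.95 × 0.75 × 0.47 = 0.0064296
  job scam: 0.42 × 0.39 × 0.26 × 0.73 × 0.94 = 0.029224
  generic spam: 0.42 × 0.70 × 0.47 × 0.90 × 0.10 = 0.012436
Normalizing constant Z = 0.0064296 + 0.029224 + 0.012436 = 0.04809.
P(job scam | evidence) = 0.029224 / 0.04809 ≈ 0.608.

0.608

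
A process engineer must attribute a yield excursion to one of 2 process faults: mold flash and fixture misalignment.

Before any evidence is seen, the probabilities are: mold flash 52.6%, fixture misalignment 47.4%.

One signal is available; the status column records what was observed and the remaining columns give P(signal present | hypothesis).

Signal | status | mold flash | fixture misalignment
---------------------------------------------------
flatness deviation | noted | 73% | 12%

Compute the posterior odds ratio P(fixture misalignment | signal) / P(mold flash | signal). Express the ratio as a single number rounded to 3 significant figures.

The normalizing constant cancels in an odds ratio, so compute prior × likelihood for the two hypotheses only:
  fixture misalignment: 0.474 × 0.12 = 0.05688
  mold flash: 0.526 × 0.73 = 0.38398
Posterior odds = 0.05688 / 0.38398 ≈ 0.148.

0.148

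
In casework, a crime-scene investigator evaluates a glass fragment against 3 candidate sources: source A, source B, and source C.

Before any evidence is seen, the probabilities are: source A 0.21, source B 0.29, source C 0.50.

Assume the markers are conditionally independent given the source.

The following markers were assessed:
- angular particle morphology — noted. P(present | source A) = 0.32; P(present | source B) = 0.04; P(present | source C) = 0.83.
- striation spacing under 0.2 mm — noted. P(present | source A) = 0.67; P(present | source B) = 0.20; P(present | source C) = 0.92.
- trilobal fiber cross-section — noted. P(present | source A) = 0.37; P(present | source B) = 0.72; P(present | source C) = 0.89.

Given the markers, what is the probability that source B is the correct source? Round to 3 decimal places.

Multiply each prior by the joint likelihood of the marker pattern:
  source A: 0.21 × 0.32 × 0.67 × 0.37 = 0.016659
  source B: 0.29 × 0.04 × 0.20 × 0.72 = 0.0016704
  source C: 0.50 × 0.83 × 0.92 × 0.89 = 0.3398
Normalizing constant Z = 0.016659 + 0.0016704 + 0.3398 = 0.35813.
P(source B | evidence) = 0.0016704 / 0.35813 ≈ 0.005.

0.005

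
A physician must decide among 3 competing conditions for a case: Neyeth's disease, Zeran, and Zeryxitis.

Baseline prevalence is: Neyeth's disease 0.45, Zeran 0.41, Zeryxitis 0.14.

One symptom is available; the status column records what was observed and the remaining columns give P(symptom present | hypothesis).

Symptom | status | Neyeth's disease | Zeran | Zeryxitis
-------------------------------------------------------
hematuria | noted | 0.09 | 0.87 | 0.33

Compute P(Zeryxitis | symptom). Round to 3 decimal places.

By Bayes' rule, the unnormalized weight for each hypothesis is prior × likelihood:
  Neyeth's disease: 0.45 × 0.09 = 0.0405
  Zeran: 0.41 × 0.87 = 0.3567
  Zeryxitis: 0.14 × 0.33 = 0.0462
The unnormalized weights sum to 0.4434.
P(Zeryxitis | evidence) = 0.0462 / 0.4434 ≈ 0.104.

0.104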